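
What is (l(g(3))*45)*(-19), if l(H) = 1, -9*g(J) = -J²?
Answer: -855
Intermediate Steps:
g(J) = J²/9 (g(J) = -(-1)*J²/9 = J²/9)
(l(g(3))*45)*(-19) = (1*45)*(-19) = 45*(-19) = -855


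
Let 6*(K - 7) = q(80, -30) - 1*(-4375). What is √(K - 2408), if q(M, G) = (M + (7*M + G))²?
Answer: √2172414/6 ≈ 245.65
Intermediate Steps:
q(M, G) = (G + 8*M)² (q(M, G) = (M + (G + 7*M))² = (G + 8*M)²)
K = 376517/6 (K = 7 + ((-30 + 8*80)² - 1*(-4375))/6 = 7 + ((-30 + 640)² + 4375)/6 = 7 + (610² + 4375)/6 = 7 + (372100 + 4375)/6 = 7 + (⅙)*376475 = 7 + 376475/6 = 376517/6 ≈ 62753.)
√(K - 2408) = √(376517/6 - 2408) = √(362069/6) = √2172414/6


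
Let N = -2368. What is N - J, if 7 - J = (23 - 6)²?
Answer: -2086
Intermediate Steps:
J = -282 (J = 7 - (23 - 6)² = 7 - 1*17² = 7 - 1*289 = 7 - 289 = -282)
N - J = -2368 - 1*(-282) = -2368 + 282 = -2086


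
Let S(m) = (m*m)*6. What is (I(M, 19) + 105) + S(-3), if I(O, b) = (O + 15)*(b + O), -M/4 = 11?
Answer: 884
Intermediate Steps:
M = -44 (M = -4*11 = -44)
I(O, b) = (15 + O)*(O + b)
S(m) = 6*m² (S(m) = m²*6 = 6*m²)
(I(M, 19) + 105) + S(-3) = (((-44)² + 15*(-44) + 15*19 - 44*19) + 105) + 6*(-3)² = ((1936 - 660 + 285 - 836) + 105) + 6*9 = (725 + 105) + 54 = 830 + 54 = 884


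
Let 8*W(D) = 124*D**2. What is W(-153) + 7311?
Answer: 740301/2 ≈ 3.7015e+5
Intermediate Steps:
W(D) = 31*D**2/2 (W(D) = (124*D**2)/8 = 31*D**2/2)
W(-153) + 7311 = (31/2)*(-153)**2 + 7311 = (31/2)*23409 + 7311 = 725679/2 + 7311 = 740301/2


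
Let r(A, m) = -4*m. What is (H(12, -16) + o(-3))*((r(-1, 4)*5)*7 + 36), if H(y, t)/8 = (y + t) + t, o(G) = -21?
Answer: 94844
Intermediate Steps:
H(y, t) = 8*y + 16*t (H(y, t) = 8*((y + t) + t) = 8*((t + y) + t) = 8*(y + 2*t) = 8*y + 16*t)
(H(12, -16) + o(-3))*((r(-1, 4)*5)*7 + 36) = ((8*12 + 16*(-16)) - 21)*((-4*4*5)*7 + 36) = ((96 - 256) - 21)*(-16*5*7 + 36) = (-160 - 21)*(-80*7 + 36) = -181*(-560 + 36) = -181*(-524) = 94844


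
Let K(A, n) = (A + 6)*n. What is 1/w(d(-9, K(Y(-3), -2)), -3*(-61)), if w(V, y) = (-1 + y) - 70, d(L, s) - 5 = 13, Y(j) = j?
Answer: 1/112 ≈ 0.0089286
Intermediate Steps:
K(A, n) = n*(6 + A) (K(A, n) = (6 + A)*n = n*(6 + A))
d(L, s) = 18 (d(L, s) = 5 + 13 = 18)
w(V, y) = -71 + y
1/w(d(-9, K(Y(-3), -2)), -3*(-61)) = 1/(-71 - 3*(-61)) = 1/(-71 + 183) = 1/112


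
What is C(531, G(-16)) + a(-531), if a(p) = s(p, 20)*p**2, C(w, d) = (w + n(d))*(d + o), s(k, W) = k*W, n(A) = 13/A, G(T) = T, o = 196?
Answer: -11977321545/4 ≈ -2.9943e+9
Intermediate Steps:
s(k, W) = W*k
C(w, d) = (196 + d)*(w + 13/d) (C(w, d) = (w + 13/d)*(d + 196) = (w + 13/d)*(196 + d) = (196 + d)*(w + 13/d))
a(p) = 20*p**3 (a(p) = (20*p)*p**2 = 20*p**3)
C(531, G(-16)) + a(-531) = (13 + 196*531 + 2548/(-16) - 16*531) + 20*(-531)**3 = (13 + 104076 + 2548*(-1/16) - 8496) + 20*(-149721291) = (13 + 104076 - 637/4 - 8496) - 2994425820 = 381735/4 - 2994425820 = -11977321545/4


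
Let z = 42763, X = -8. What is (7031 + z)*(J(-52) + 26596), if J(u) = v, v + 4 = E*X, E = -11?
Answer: 1328503920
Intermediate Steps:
v = 84 (v = -4 - 11*(-8) = -4 + 88 = 84)
J(u) = 84
(7031 + z)*(J(-52) + 26596) = (7031 + 42763)*(84 + 26596) = 49794*26680 = 1328503920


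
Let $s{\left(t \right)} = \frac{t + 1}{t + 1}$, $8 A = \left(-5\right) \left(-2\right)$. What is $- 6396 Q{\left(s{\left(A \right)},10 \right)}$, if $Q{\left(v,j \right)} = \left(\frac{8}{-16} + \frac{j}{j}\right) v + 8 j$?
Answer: $-514878$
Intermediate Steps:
$A = \frac{5}{4}$ ($A = \frac{\left(-5\right) \left(-2\right)}{8} = \frac{1}{8} \cdot 10 = \frac{5}{4} \approx 1.25$)
$s{\left(t \right)} = 1$ ($s{\left(t \right)} = \frac{1 + t}{1 + t} = 1$)
$Q{\left(v,j \right)} = \frac{v}{2} + 8 j$ ($Q{\left(v,j \right)} = \left(8 \left(- \frac{1}{16}\right) + 1\right) v + 8 j = \left(- \frac{1}{2} + 1\right) v + 8 j = \frac{v}{2} + 8 j$)
$- 6396 Q{\left(s{\left(A \right)},10 \right)} = - 6396 \left(\frac{1}{2} \cdot 1 + 8 \cdot 10\right) = - 6396 \left(\frac{1}{2} + 80\right) = \left(-6396\right) \frac{161}{2} = -514878$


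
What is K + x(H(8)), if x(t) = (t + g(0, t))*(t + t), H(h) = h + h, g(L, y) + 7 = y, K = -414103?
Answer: -413303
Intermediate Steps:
g(L, y) = -7 + y
H(h) = 2*h
x(t) = 2*t*(-7 + 2*t) (x(t) = (t + (-7 + t))*(t + t) = (-7 + 2*t)*(2*t) = 2*t*(-7 + 2*t))
K + x(H(8)) = -414103 + 2*(2*8)*(-7 + 2*(2*8)) = -414103 + 2*16*(-7 + 2*16) = -414103 + 2*16*(-7 + 32) = -414103 + 2*16*25 = -414103 + 800 = -413303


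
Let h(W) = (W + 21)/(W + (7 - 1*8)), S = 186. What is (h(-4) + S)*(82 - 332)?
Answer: -45650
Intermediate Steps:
h(W) = (21 + W)/(-1 + W) (h(W) = (21 + W)/(W + (7 - 8)) = (21 + W)/(W - 1) = (21 + W)/(-1 + W))
(h(-4) + S)*(82 - 332) = ((21 - 4)/(-1 - 4) + 186)*(82 - 332) = (17/(-5) + 186)*(-250) = (-⅕*17 + 186)*(-250) = (-17/5 + 186)*(-250) = (913/5)*(-250) = -45650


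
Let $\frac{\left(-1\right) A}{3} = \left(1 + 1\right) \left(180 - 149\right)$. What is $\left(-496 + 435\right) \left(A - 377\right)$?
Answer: $34343$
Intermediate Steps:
$A = -186$ ($A = - 3 \left(1 + 1\right) \left(180 - 149\right) = - 3 \cdot 2 \cdot 31 = \left(-3\right) 62 = -186$)
$\left(-496 + 435\right) \left(A - 377\right) = \left(-496 + 435\right) \left(-186 - 377\right) = \left(-61\right) \left(-563\right) = 34343$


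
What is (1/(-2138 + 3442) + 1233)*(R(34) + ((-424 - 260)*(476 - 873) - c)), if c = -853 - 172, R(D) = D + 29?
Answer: 109588289447/326 ≈ 3.3616e+8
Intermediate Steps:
R(D) = 29 + D
c = -1025
(1/(-2138 + 3442) + 1233)*(R(34) + ((-424 - 260)*(476 - 873) - c)) = (1/(-2138 + 3442) + 1233)*((29 + 34) + ((-424 - 260)*(476 - 873) - 1*(-1025))) = (1/1304 + 1233)*(63 + (-684*(-397) + 1025)) = (1/1304 + 1233)*(63 + (271548 + 1025)) = 1607833*(63 + 272573)/1304 = (1607833/1304)*272636 = 109588289447/326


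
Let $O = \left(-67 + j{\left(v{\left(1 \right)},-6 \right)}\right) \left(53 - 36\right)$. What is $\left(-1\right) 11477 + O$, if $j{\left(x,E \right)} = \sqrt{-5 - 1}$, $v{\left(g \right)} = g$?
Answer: $-12616 + 17 i \sqrt{6} \approx -12616.0 + 41.641 i$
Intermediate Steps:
$j{\left(x,E \right)} = i \sqrt{6}$ ($j{\left(x,E \right)} = \sqrt{-6} = i \sqrt{6}$)
$O = -1139 + 17 i \sqrt{6}$ ($O = \left(-67 + i \sqrt{6}\right) \left(53 - 36\right) = \left(-67 + i \sqrt{6}\right) 17 = -1139 + 17 i \sqrt{6} \approx -1139.0 + 41.641 i$)
$\left(-1\right) 11477 + O = \left(-1\right) 11477 - \left(1139 - 17 i \sqrt{6}\right) = -11477 - \left(1139 - 17 i \sqrt{6}\right) = -12616 + 17 i \sqrt{6}$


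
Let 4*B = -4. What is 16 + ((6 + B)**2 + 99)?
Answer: 140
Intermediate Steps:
B = -1 (B = (1/4)*(-4) = -1)
16 + ((6 + B)**2 + 99) = 16 + ((6 - 1)**2 + 99) = 16 + (5**2 + 99) = 16 + (25 + 99) = 16 + 124 = 140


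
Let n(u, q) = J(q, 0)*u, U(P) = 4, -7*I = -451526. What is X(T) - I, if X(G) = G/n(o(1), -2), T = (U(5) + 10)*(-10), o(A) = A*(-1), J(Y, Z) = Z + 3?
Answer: -1353598/21 ≈ -64457.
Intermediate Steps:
I = 451526/7 (I = -⅐*(-451526) = 451526/7 ≈ 64504.)
J(Y, Z) = 3 + Z
o(A) = -A
n(u, q) = 3*u (n(u, q) = (3 + 0)*u = 3*u)
T = -140 (T = (4 + 10)*(-10) = 14*(-10) = -140)
X(G) = -G/3 (X(G) = G/((3*(-1*1))) = G/((3*(-1))) = G/(-3) = G*(-⅓) = -G/3)
X(T) - I = -⅓*(-140) - 1*451526/7 = 140/3 - 451526/7 = -1353598/21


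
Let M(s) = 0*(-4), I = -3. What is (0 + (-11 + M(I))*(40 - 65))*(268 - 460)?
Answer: -52800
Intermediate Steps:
M(s) = 0
(0 + (-11 + M(I))*(40 - 65))*(268 - 460) = (0 + (-11 + 0)*(40 - 65))*(268 - 460) = (0 - 11*(-25))*(-192) = (0 + 275)*(-192) = 275*(-192) = -52800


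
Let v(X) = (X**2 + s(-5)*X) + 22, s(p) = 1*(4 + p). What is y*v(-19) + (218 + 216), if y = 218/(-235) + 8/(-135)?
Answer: 78802/2115 ≈ 37.259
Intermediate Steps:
s(p) = 4 + p
y = -6262/6345 (y = 218*(-1/235) + 8*(-1/135) = -218/235 - 8/135 = -6262/6345 ≈ -0.98692)
v(X) = 22 + X**2 - X (v(X) = (X**2 + (4 - 5)*X) + 22 = (X**2 - X) + 22 = 22 + X**2 - X)
y*v(-19) + (218 + 216) = -6262*(22 + (-19)**2 - 1*(-19))/6345 + (218 + 216) = -6262*(22 + 361 + 19)/6345 + 434 = -6262/6345*402 + 434 = -839108/2115 + 434 = 78802/2115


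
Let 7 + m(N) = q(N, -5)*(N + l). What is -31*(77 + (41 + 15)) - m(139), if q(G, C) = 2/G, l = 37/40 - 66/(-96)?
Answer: -22896209/5560 ≈ -4118.0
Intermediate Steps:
l = 129/80 (l = 37*(1/40) - 66*(-1/96) = 37/40 + 11/16 = 129/80 ≈ 1.6125)
m(N) = -7 + 2*(129/80 + N)/N (m(N) = -7 + (2/N)*(N + 129/80) = -7 + (2/N)*(129/80 + N) = -7 + 2*(129/80 + N)/N)
-31*(77 + (41 + 15)) - m(139) = -31*(77 + (41 + 15)) - (-5 + (129/40)/139) = -31*(77 + 56) - (-5 + (129/40)*(1/139)) = -31*133 - (-5 + 129/5560) = -4123 - 1*(-27671/5560) = -4123 + 27671/5560 = -22896209/5560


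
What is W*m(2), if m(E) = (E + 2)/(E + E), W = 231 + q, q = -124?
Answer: 107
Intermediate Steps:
W = 107 (W = 231 - 124 = 107)
m(E) = (2 + E)/(2*E) (m(E) = (2 + E)/((2*E)) = (2 + E)*(1/(2*E)) = (2 + E)/(2*E))
W*m(2) = 107*((½)*(2 + 2)/2) = 107*((½)*(½)*4) = 107*1 = 107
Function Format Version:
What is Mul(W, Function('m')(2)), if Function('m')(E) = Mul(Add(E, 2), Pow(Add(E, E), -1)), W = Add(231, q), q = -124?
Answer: 107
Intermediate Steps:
W = 107 (W = Add(231, -124) = 107)
Function('m')(E) = Mul(Rational(1, 2), Pow(E, -1), Add(2, E)) (Function('m')(E) = Mul(Add(2, E), Pow(Mul(2, E), -1)) = Mul(Add(2, E), Mul(Rational(1, 2), Pow(E, -1))) = Mul(Rational(1, 2), Pow(E, -1), Add(2, E)))
Mul(W, Function('m')(2)) = Mul(107, Mul(Rational(1, 2), Pow(2, -1), Add(2, 2))) = Mul(107, Mul(Rational(1, 2), Rational(1, 2), 4)) = Mul(107, 1) = 107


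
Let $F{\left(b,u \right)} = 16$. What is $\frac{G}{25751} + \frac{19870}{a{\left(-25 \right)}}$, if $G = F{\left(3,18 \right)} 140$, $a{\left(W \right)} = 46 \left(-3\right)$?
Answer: $- \frac{255681625}{1776819} \approx -143.9$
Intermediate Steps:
$a{\left(W \right)} = -138$
$G = 2240$ ($G = 16 \cdot 140 = 2240$)
$\frac{G}{25751} + \frac{19870}{a{\left(-25 \right)}} = \frac{2240}{25751} + \frac{19870}{-138} = 2240 \cdot \frac{1}{25751} + 19870 \left(- \frac{1}{138}\right) = \frac{2240}{25751} - \frac{9935}{69} = - \frac{255681625}{1776819}$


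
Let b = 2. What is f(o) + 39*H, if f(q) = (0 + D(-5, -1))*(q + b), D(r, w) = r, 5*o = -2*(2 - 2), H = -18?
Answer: -712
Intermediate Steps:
o = 0 (o = (-2*(2 - 2))/5 = (-2*0)/5 = (⅕)*0 = 0)
f(q) = -10 - 5*q (f(q) = (0 - 5)*(q + 2) = -5*(2 + q) = -10 - 5*q)
f(o) + 39*H = (-10 - 5*0) + 39*(-18) = (-10 + 0) - 702 = -10 - 702 = -712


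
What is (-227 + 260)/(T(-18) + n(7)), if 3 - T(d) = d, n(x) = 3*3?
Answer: 11/10 ≈ 1.1000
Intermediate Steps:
n(x) = 9
T(d) = 3 - d
(-227 + 260)/(T(-18) + n(7)) = (-227 + 260)/((3 - 1*(-18)) + 9) = 33/((3 + 18) + 9) = 33/(21 + 9) = 33/30 = 33*(1/30) = 11/10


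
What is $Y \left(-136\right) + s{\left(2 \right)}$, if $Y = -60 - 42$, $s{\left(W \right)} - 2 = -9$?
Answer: $13865$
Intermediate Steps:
$s{\left(W \right)} = -7$ ($s{\left(W \right)} = 2 - 9 = -7$)
$Y = -102$
$Y \left(-136\right) + s{\left(2 \right)} = \left(-102\right) \left(-136\right) - 7 = 13872 - 7 = 13865$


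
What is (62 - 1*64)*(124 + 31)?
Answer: -310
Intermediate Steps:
(62 - 1*64)*(124 + 31) = (62 - 64)*155 = -2*155 = -310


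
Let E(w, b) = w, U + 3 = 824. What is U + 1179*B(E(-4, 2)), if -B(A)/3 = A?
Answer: 14969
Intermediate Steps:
U = 821 (U = -3 + 824 = 821)
B(A) = -3*A
U + 1179*B(E(-4, 2)) = 821 + 1179*(-3*(-4)) = 821 + 1179*12 = 821 + 14148 = 14969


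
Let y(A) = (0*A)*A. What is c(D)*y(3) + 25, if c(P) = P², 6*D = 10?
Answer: 25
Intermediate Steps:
D = 5/3 (D = (⅙)*10 = 5/3 ≈ 1.6667)
y(A) = 0 (y(A) = 0*A = 0)
c(D)*y(3) + 25 = (5/3)²*0 + 25 = (25/9)*0 + 25 = 0 + 25 = 25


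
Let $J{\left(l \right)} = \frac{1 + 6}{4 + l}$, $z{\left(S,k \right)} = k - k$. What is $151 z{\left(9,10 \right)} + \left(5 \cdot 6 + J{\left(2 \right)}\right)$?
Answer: $\frac{187}{6} \approx 31.167$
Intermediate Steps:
$z{\left(S,k \right)} = 0$
$J{\left(l \right)} = \frac{7}{4 + l}$
$151 z{\left(9,10 \right)} + \left(5 \cdot 6 + J{\left(2 \right)}\right) = 151 \cdot 0 + \left(5 \cdot 6 + \frac{7}{4 + 2}\right) = 0 + \left(30 + \frac{7}{6}\right) = 0 + \frac{187}{6} = \frac{187}{6}$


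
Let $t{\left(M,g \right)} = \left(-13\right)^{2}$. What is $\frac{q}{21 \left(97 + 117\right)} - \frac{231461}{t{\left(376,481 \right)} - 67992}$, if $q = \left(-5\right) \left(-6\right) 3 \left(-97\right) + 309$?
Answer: $\frac{22335631}{14514122} \approx 1.5389$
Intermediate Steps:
$t{\left(M,g \right)} = 169$
$q = -8421$ ($q = 30 \cdot 3 \left(-97\right) + 309 = 90 \left(-97\right) + 309 = -8730 + 309 = -8421$)
$\frac{q}{21 \left(97 + 117\right)} - \frac{231461}{t{\left(376,481 \right)} - 67992} = - \frac{8421}{21 \left(97 + 117\right)} - \frac{231461}{169 - 67992} = - \frac{8421}{21 \cdot 214} - \frac{231461}{169 - 67992} = - \frac{8421}{4494} - \frac{231461}{-67823} = \left(-8421\right) \frac{1}{4494} - - \frac{231461}{67823} = - \frac{401}{214} + \frac{231461}{67823} = \frac{22335631}{14514122}$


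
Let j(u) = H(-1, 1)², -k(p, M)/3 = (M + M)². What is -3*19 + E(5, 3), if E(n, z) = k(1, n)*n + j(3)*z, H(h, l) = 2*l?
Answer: -1545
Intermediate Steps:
k(p, M) = -12*M² (k(p, M) = -3*(M + M)² = -3*4*M² = -12*M²)
j(u) = 4 (j(u) = (2*1)² = 2² = 4)
E(n, z) = -12*n³ + 4*z (E(n, z) = (-12*n²)*n + 4*z = -12*n³ + 4*z)
-3*19 + E(5, 3) = -3*19 + (-12*5³ + 4*3) = -57 + (-12*125 + 12) = -57 + (-1500 + 12) = -57 - 1488 = -1545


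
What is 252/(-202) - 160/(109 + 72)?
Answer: -38966/18281 ≈ -2.1315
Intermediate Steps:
252/(-202) - 160/(109 + 72) = 252*(-1/202) - 160/181 = -126/101 - 160*1/181 = -126/101 - 160/181 = -38966/18281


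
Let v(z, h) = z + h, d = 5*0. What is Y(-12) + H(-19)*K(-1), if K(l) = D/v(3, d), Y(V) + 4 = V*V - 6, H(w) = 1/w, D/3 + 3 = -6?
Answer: 2555/19 ≈ 134.47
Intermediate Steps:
d = 0
v(z, h) = h + z
D = -27 (D = -9 + 3*(-6) = -9 - 18 = -27)
Y(V) = -10 + V**2 (Y(V) = -4 + (V*V - 6) = -4 + (V**2 - 6) = -4 + (-6 + V**2) = -10 + V**2)
K(l) = -9 (K(l) = -27/(0 + 3) = -27/3 = -27*1/3 = -9)
Y(-12) + H(-19)*K(-1) = (-10 + (-12)**2) - 9/(-19) = (-10 + 144) - 1/19*(-9) = 134 + 9/19 = 2555/19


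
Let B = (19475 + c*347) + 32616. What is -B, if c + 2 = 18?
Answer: -57643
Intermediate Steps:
c = 16 (c = -2 + 18 = 16)
B = 57643 (B = (19475 + 16*347) + 32616 = (19475 + 5552) + 32616 = 25027 + 32616 = 57643)
-B = -1*57643 = -57643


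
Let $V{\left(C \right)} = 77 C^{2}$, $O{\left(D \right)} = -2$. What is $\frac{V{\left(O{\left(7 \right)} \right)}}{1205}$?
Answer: $\frac{308}{1205} \approx 0.2556$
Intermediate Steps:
$\frac{V{\left(O{\left(7 \right)} \right)}}{1205} = \frac{77 \left(-2\right)^{2}}{1205} = 77 \cdot 4 \cdot \frac{1}{1205} = 308 \cdot \frac{1}{1205} = \frac{308}{1205}$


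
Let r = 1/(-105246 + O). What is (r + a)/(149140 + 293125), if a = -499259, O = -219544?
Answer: -162154330611/143643249350 ≈ -1.1289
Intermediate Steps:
r = -1/324790 (r = 1/(-105246 - 219544) = 1/(-324790) = -1/324790 ≈ -3.0789e-6)
(r + a)/(149140 + 293125) = (-1/324790 - 499259)/(149140 + 293125) = -162154330611/324790/442265 = -162154330611/324790*1/442265 = -162154330611/143643249350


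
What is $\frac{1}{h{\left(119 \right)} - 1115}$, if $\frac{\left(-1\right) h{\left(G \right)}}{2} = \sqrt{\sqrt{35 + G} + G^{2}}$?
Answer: $- \frac{1}{1115 + 2 \sqrt{14161 + \sqrt{154}}} \approx -0.00073904$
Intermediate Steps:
$h{\left(G \right)} = - 2 \sqrt{G^{2} + \sqrt{35 + G}}$ ($h{\left(G \right)} = - 2 \sqrt{\sqrt{35 + G} + G^{2}} = - 2 \sqrt{G^{2} + \sqrt{35 + G}}$)
$\frac{1}{h{\left(119 \right)} - 1115} = \frac{1}{- 2 \sqrt{119^{2} + \sqrt{35 + 119}} - 1115} = \frac{1}{- 2 \sqrt{14161 + \sqrt{154}} - 1115} = \frac{1}{-1115 - 2 \sqrt{14161 + \sqrt{154}}}$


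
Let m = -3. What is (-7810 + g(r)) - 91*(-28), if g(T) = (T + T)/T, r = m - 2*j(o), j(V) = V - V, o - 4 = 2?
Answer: -5260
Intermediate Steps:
o = 6 (o = 4 + 2 = 6)
j(V) = 0
r = -3 (r = -3 - 2*0 = -3 + 0 = -3)
g(T) = 2 (g(T) = (2*T)/T = 2)
(-7810 + g(r)) - 91*(-28) = (-7810 + 2) - 91*(-28) = -7808 + 2548 = -5260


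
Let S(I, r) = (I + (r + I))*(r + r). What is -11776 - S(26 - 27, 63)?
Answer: -19462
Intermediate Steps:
S(I, r) = 2*r*(r + 2*I) (S(I, r) = (I + (I + r))*(2*r) = (r + 2*I)*(2*r) = 2*r*(r + 2*I))
-11776 - S(26 - 27, 63) = -11776 - 2*63*(63 + 2*(26 - 27)) = -11776 - 2*63*(63 + 2*(-1)) = -11776 - 2*63*(63 - 2) = -11776 - 2*63*61 = -11776 - 1*7686 = -11776 - 7686 = -19462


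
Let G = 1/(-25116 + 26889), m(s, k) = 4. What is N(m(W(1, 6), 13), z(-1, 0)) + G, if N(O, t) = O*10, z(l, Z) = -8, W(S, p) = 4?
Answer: 70921/1773 ≈ 40.001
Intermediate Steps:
N(O, t) = 10*O
G = 1/1773 ≈ 0.00056402
N(m(W(1, 6), 13), z(-1, 0)) + G = 10*4 + 1/1773 = 40 + 1/1773 = 70921/1773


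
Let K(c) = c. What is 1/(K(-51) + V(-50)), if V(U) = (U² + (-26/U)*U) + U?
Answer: 1/2373 ≈ 0.00042141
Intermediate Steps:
V(U) = -26 + U + U² (V(U) = (U² - 26) + U = (-26 + U²) + U = -26 + U + U²)
1/(K(-51) + V(-50)) = 1/(-51 + (-26 - 50 + (-50)²)) = 1/(-51 + (-26 - 50 + 2500)) = 1/(-51 + 2424) = 1/2373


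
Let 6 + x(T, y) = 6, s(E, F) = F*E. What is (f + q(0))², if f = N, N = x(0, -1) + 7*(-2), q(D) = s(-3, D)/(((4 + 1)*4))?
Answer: 196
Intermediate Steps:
s(E, F) = E*F
q(D) = -3*D/20 (q(D) = (-3*D)/(((4 + 1)*4)) = (-3*D)/((5*4)) = -3*D/20)
x(T, y) = 0 (x(T, y) = -6 + 6 = 0)
N = -14 (N = 0 + 7*(-2) = 0 - 14 = -14)
f = -14
(f + q(0))² = (-14 - 3/20*0)² = (-14 + 0)² = (-14)² = 196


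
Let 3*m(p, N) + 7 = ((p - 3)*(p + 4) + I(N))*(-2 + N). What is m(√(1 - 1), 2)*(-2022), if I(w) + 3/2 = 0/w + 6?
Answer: 4718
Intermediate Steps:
I(w) = 9/2 (I(w) = -3/2 + (0/w + 6) = -3/2 + (0 + 6) = -3/2 + 6 = 9/2)
m(p, N) = -7/3 + (-2 + N)*(9/2 + (-3 + p)*(4 + p))/3 (m(p, N) = -7/3 + (((p - 3)*(p + 4) + 9/2)*(-2 + N))/3 = -7/3 + (((-3 + p)*(4 + p) + 9/2)*(-2 + N))/3 = -7/3 + ((9/2 + (-3 + p)*(4 + p))*(-2 + N))/3 = -7/3 + ((-2 + N)*(9/2 + (-3 + p)*(4 + p)))/3 = -7/3 + (-2 + N)*(9/2 + (-3 + p)*(4 + p))/3)
m(√(1 - 1), 2)*(-2022) = (8/3 - 5/2*2 - 2*√(1 - 1)/3 - 2*(√(1 - 1))²/3 + (⅓)*2*√(1 - 1) + (⅓)*2*(√(1 - 1))²)*(-2022) = (8/3 - 5 - 2*√0/3 - 2*(√0)²/3 + (⅓)*2*√0 + (⅓)*2*(√0)²)*(-2022) = (8/3 - 5 - ⅔*0 - ⅔*0² + (⅓)*2*0 + (⅓)*2*0²)*(-2022) = (8/3 - 5 + 0 - ⅔*0 + 0 + (⅓)*2*0)*(-2022) = (8/3 - 5 + 0 + 0 + 0 + 0)*(-2022) = -7/3*(-2022) = 4718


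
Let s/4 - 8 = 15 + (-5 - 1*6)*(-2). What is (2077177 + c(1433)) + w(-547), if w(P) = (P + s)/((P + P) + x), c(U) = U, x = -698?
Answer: 3724869487/1792 ≈ 2.0786e+6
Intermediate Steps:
s = 180 (s = 32 + 4*(15 + (-5 - 1*6)*(-2)) = 32 + 4*(15 + (-5 - 6)*(-2)) = 32 + 4*(15 - 11*(-2)) = 32 + 4*(15 + 22) = 32 + 4*37 = 32 + 148 = 180)
w(P) = (180 + P)/(-698 + 2*P) (w(P) = (P + 180)/((P + P) - 698) = (180 + P)/(2*P - 698) = (180 + P)/(-698 + 2*P))
(2077177 + c(1433)) + w(-547) = (2077177 + 1433) + (180 - 547)/(2*(-349 - 547)) = 2078610 + (½)*(-367)/(-896) = 2078610 + (½)*(-1/896)*(-367) = 2078610 + 367/1792 = 3724869487/1792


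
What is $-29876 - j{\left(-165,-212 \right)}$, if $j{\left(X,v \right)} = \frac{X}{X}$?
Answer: $-29877$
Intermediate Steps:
$j{\left(X,v \right)} = 1$
$-29876 - j{\left(-165,-212 \right)} = -29876 - 1 = -29877$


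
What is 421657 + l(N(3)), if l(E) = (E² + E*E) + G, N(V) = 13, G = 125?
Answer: 422120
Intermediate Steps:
l(E) = 125 + 2*E² (l(E) = (E² + E*E) + 125 = (E² + E²) + 125 = 2*E² + 125 = 125 + 2*E²)
421657 + l(N(3)) = 421657 + (125 + 2*13²) = 421657 + (125 + 2*169) = 421657 + (125 + 338) = 421657 + 463 = 422120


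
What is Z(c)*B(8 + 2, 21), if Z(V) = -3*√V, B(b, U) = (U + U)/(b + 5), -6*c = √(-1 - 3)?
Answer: -14*√3*√(-I)/5 ≈ -3.4293 + 3.4293*I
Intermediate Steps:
c = -I/3 (c = -√(-1 - 3)/6 = -I/3 ≈ -0.33333*I)
B(b, U) = 2*U/(5 + b) (B(b, U) = (2*U)/(5 + b) = 2*U/(5 + b))
Z(c)*B(8 + 2, 21) = (-3*√3*√(-I)/3)*(2*21/(5 + (8 + 2))) = (-√3*√(-I))*(2*21/(5 + 10)) = (-√3*√(-I))*(2*21/15) = (-√3*√(-I))*(2*21*(1/15)) = -√3*√(-I)*(14/5) = -14*√3*√(-I)/5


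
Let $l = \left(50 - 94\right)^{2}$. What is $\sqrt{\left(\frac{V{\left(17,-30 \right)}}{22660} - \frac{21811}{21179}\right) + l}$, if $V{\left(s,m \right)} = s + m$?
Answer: $\frac{\sqrt{111415307550346192855}}{239958070} \approx 43.988$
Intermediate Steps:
$V{\left(s,m \right)} = m + s$
$l = 1936$ ($l = \left(-44\right)^{2} = 1936$)
$\sqrt{\left(\frac{V{\left(17,-30 \right)}}{22660} - \frac{21811}{21179}\right) + l} = \sqrt{\left(\frac{-30 + 17}{22660} - \frac{21811}{21179}\right) + 1936} = \sqrt{\left(\left(-13\right) \frac{1}{22660} - \frac{21811}{21179}\right) + 1936} = \sqrt{\left(- \frac{13}{22660} - \frac{21811}{21179}\right) + 1936} = \sqrt{- \frac{494512587}{479916140} + 1936} = \sqrt{\frac{928623134453}{479916140}} = \frac{\sqrt{111415307550346192855}}{239958070}$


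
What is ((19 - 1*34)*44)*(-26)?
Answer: 17160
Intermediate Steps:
((19 - 1*34)*44)*(-26) = ((19 - 34)*44)*(-26) = -15*44*(-26) = -660*(-26) = 17160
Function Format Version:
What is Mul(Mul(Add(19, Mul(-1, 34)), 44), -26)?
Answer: 17160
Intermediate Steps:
Mul(Mul(Add(19, Mul(-1, 34)), 44), -26) = Mul(Mul(Add(19, -34), 44), -26) = Mul(Mul(-15, 44), -26) = Mul(-660, -26) = 17160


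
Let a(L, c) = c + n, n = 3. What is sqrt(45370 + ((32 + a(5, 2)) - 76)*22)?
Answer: 4*sqrt(2782) ≈ 210.98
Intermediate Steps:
a(L, c) = 3 + c (a(L, c) = c + 3 = 3 + c)
sqrt(45370 + ((32 + a(5, 2)) - 76)*22) = sqrt(45370 + ((32 + (3 + 2)) - 76)*22) = sqrt(45370 + ((32 + 5) - 76)*22) = sqrt(45370 + (37 - 76)*22) = sqrt(45370 - 39*22) = sqrt(45370 - 858) = sqrt(44512) = 4*sqrt(2782)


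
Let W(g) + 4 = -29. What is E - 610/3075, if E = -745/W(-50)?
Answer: 50461/2255 ≈ 22.377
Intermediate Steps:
W(g) = -33 (W(g) = -4 - 29 = -33)
E = 745/33 (E = -745/(-33) = -745*(-1/33) = 745/33 ≈ 22.576)
E - 610/3075 = 745/33 - 610/3075 = 745/33 - 1*122/615 = 745/33 - 122/615 = 50461/2255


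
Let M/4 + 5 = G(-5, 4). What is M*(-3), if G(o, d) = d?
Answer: 12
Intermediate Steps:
M = -4 (M = -20 + 4*4 = -20 + 16 = -4)
M*(-3) = -4*(-3) = 12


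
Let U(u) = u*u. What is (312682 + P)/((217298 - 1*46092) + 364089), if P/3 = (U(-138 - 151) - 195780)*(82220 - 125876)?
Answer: 14702649394/535295 ≈ 27466.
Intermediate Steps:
U(u) = u²
P = 14702336712 (P = 3*(((-138 - 151)² - 195780)*(82220 - 125876)) = 3*(((-289)² - 195780)*(-43656)) = 3*((83521 - 195780)*(-43656)) = 3*(-112259*(-43656)) = 3*4900778904 = 14702336712)
(312682 + P)/((217298 - 1*46092) + 364089) = (312682 + 14702336712)/((217298 - 1*46092) + 364089) = 14702649394/((217298 - 46092) + 364089) = 14702649394/(171206 + 364089) = 14702649394/535295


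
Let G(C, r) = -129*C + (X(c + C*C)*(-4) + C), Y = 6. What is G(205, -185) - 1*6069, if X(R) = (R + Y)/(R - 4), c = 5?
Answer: -678993089/21013 ≈ -32313.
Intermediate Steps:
X(R) = (6 + R)/(-4 + R) (X(R) = (R + 6)/(R - 4) = (6 + R)/(-4 + R))
G(C, r) = -128*C - 4*(11 + C²)/(1 + C²) (G(C, r) = -129*C + (((6 + (5 + C*C))/(-4 + (5 + C*C)))*(-4) + C) = -129*C + (((6 + (5 + C²))/(-4 + (5 + C²)))*(-4) + C) = -129*C + (((11 + C²)/(1 + C²))*(-4) + C) = -129*C + (-4*(11 + C²)/(1 + C²) + C) = -129*C + (C - 4*(11 + C²)/(1 + C²)) = -128*C - 4*(11 + C²)/(1 + C²))
G(205, -185) - 1*6069 = 4*(-11 - 1*205² - 32*205*(1 + 205²))/(1 + 205²) - 1*6069 = 4*(-11 - 1*42025 - 32*205*(1 + 42025))/(1 + 42025) - 6069 = 4*(-11 - 42025 - 32*205*42026)/42026 - 6069 = 4*(1/42026)*(-11 - 42025 - 275690560) - 6069 = 4*(1/42026)*(-275732596) - 6069 = -551465192/21013 - 6069 = -678993089/21013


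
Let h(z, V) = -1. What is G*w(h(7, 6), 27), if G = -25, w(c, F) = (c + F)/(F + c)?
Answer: -25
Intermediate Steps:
w(c, F) = 1 (w(c, F) = (F + c)/(F + c) = 1)
G*w(h(7, 6), 27) = -25*1 = -25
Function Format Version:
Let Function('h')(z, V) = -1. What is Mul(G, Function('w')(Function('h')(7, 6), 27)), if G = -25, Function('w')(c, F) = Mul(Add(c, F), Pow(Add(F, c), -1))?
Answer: -25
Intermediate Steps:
Function('w')(c, F) = 1 (Function('w')(c, F) = Mul(Add(F, c), Pow(Add(F, c), -1)) = 1)
Mul(G, Function('w')(Function('h')(7, 6), 27)) = Mul(-25, 1) = -25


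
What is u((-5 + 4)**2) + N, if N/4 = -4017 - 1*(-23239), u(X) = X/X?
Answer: 76889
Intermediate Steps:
u(X) = 1
N = 76888 (N = 4*(-4017 - 1*(-23239)) = 4*(-4017 + 23239) = 4*19222 = 76888)
u((-5 + 4)**2) + N = 1 + 76888 = 76889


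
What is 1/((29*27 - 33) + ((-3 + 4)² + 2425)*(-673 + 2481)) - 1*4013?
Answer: -17604862453/4386958 ≈ -4013.0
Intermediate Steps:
1/((29*27 - 33) + ((-3 + 4)² + 2425)*(-673 + 2481)) - 1*4013 = 1/((783 - 33) + (1² + 2425)*1808) - 4013 = 1/(750 + (1 + 2425)*1808) - 4013 = 1/(750 + 2426*1808) - 4013 = 1/(750 + 4386208) - 4013 = 1/4386958 - 4013 = -17604862453/4386958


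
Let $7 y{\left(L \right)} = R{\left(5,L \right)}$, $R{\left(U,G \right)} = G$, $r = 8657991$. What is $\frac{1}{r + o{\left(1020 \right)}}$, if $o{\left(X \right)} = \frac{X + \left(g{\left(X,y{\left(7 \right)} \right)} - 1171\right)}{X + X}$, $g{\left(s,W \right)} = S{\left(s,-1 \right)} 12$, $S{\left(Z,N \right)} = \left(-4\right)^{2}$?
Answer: $\frac{2040}{17662301681} \approx 1.155 \cdot 10^{-7}$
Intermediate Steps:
$S{\left(Z,N \right)} = 16$
$y{\left(L \right)} = \frac{L}{7}$
$g{\left(s,W \right)} = 192$ ($g{\left(s,W \right)} = 16 \cdot 12 = 192$)
$o{\left(X \right)} = \frac{-979 + X}{2 X}$ ($o{\left(X \right)} = \frac{X + \left(192 - 1171\right)}{X + X} = \frac{X - 979}{2 X} = \left(-979 + X\right) \frac{1}{2 X} = \frac{-979 + X}{2 X}$)
$\frac{1}{r + o{\left(1020 \right)}} = \frac{1}{8657991 + \frac{-979 + 1020}{2 \cdot 1020}} = \frac{1}{8657991 + \frac{1}{2} \cdot \frac{1}{1020} \cdot 41} = \frac{1}{8657991 + \frac{41}{2040}} = \frac{1}{\frac{17662301681}{2040}} = \frac{2040}{17662301681}$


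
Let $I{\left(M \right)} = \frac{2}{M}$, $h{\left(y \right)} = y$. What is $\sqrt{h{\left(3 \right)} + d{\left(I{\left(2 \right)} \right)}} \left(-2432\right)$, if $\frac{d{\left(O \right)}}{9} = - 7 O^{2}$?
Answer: $- 4864 i \sqrt{15} \approx - 18838.0 i$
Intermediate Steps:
$d{\left(O \right)} = - 63 O^{2}$ ($d{\left(O \right)} = 9 \left(- 7 O^{2}\right) = - 63 O^{2}$)
$\sqrt{h{\left(3 \right)} + d{\left(I{\left(2 \right)} \right)}} \left(-2432\right) = \sqrt{3 - 63 \left(\frac{2}{2}\right)^{2}} \left(-2432\right) = \sqrt{3 - 63 \left(2 \cdot \frac{1}{2}\right)^{2}} \left(-2432\right) = \sqrt{3 - 63 \cdot 1^{2}} \left(-2432\right) = \sqrt{3 - 63} \left(-2432\right) = \sqrt{-60} \left(-2432\right) = 2 i \sqrt{15} \left(-2432\right) = - 4864 i \sqrt{15}$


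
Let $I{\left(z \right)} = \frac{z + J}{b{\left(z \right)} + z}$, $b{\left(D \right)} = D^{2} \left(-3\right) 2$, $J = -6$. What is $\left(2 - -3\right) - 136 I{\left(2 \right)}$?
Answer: $- \frac{217}{11} \approx -19.727$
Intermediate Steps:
$b{\left(D \right)} = - 6 D^{2}$ ($b{\left(D \right)} = - 3 D^{2} \cdot 2 = - 6 D^{2}$)
$I{\left(z \right)} = \frac{-6 + z}{z - 6 z^{2}}$ ($I{\left(z \right)} = \frac{z - 6}{- 6 z^{2} + z} = \frac{-6 + z}{z - 6 z^{2}}$)
$\left(2 - -3\right) - 136 I{\left(2 \right)} = \left(2 - -3\right) - 136 \frac{6 - 2}{2 \left(-1 + 6 \cdot 2\right)} = \left(2 + 3\right) - 136 \frac{6 - 2}{2 \left(-1 + 12\right)} = 5 - 136 \cdot \frac{1}{2} \cdot \frac{1}{11} \cdot 4 = 5 - \frac{272}{11} = - \frac{217}{11}$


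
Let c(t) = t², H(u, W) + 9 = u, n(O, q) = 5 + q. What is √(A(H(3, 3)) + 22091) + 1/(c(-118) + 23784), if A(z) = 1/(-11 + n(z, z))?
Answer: 1/37708 + √795273/6 ≈ 148.63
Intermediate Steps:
H(u, W) = -9 + u
A(z) = 1/(-6 + z) (A(z) = 1/(-11 + (5 + z)) = 1/(-6 + z))
√(A(H(3, 3)) + 22091) + 1/(c(-118) + 23784) = √(1/(-6 + (-9 + 3)) + 22091) + 1/((-118)² + 23784) = √(1/(-6 - 6) + 22091) + 1/(13924 + 23784) = √(1/(-12) + 22091) + 1/37708 = √(-1/12 + 22091) + 1/37708 = √(265091/12) + 1/37708 = √795273/6 + 1/37708 = 1/37708 + √795273/6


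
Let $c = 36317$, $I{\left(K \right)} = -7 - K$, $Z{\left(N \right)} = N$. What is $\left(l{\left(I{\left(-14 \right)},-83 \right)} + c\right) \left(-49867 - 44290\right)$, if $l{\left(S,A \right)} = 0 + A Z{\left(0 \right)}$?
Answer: $-3419499769$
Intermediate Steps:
$l{\left(S,A \right)} = 0$ ($l{\left(S,A \right)} = 0 + A 0 = 0 + 0 = 0$)
$\left(l{\left(I{\left(-14 \right)},-83 \right)} + c\right) \left(-49867 - 44290\right) = \left(0 + 36317\right) \left(-49867 - 44290\right) = 36317 \left(-94157\right) = -3419499769$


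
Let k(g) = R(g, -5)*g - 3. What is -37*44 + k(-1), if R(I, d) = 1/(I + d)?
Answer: -9785/6 ≈ -1630.8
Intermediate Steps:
k(g) = -3 + g/(-5 + g) (k(g) = g/(g - 5) - 3 = g/(-5 + g) - 3 = -3 + g/(-5 + g))
-37*44 + k(-1) = -37*44 + (15 - 2*(-1))/(-5 - 1) = -1628 + (15 + 2)/(-6) = -1628 - ⅙*17 = -1628 - 17/6 = -9785/6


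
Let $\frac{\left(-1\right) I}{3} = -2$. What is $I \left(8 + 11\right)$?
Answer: $114$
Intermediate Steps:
$I = 6$ ($I = \left(-3\right) \left(-2\right) = 6$)
$I \left(8 + 11\right) = 6 \left(8 + 11\right) = 6 \cdot 19 = 114$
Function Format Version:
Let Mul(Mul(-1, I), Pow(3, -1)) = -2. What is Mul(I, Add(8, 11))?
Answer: 114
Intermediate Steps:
I = 6 (I = Mul(-3, -2) = 6)
Mul(I, Add(8, 11)) = Mul(6, Add(8, 11)) = Mul(6, 19) = 114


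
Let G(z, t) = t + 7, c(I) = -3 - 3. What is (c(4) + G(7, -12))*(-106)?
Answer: 1166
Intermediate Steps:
c(I) = -6
G(z, t) = 7 + t
(c(4) + G(7, -12))*(-106) = (-6 + (7 - 12))*(-106) = (-6 - 5)*(-106) = -11*(-106) = 1166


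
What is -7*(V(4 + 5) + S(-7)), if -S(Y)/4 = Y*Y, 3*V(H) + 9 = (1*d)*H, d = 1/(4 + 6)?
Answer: 13909/10 ≈ 1390.9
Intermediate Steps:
d = ⅒ (d = 1/10 = ⅒ ≈ 0.10000)
V(H) = -3 + H/30 (V(H) = -3 + ((1*(⅒))*H)/3 = -3 + (H/10)/3 = -3 + H/30)
S(Y) = -4*Y² (S(Y) = -4*Y*Y = -4*Y²)
-7*(V(4 + 5) + S(-7)) = -7*((-3 + (4 + 5)/30) - 4*(-7)²) = -7*((-3 + (1/30)*9) - 4*49) = -7*((-3 + 3/10) - 196) = -7*(-27/10 - 196) = -7*(-1987/10) = 13909/10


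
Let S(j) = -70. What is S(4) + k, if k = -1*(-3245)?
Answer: 3175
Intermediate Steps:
k = 3245
S(4) + k = -70 + 3245 = 3175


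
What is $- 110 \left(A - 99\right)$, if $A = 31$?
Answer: $7480$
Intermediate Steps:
$- 110 \left(A - 99\right) = - 110 \left(31 - 99\right) = \left(-110\right) \left(-68\right) = 7480$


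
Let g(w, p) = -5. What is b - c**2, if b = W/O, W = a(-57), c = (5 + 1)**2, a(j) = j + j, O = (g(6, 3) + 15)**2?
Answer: -64857/50 ≈ -1297.1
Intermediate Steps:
O = 100 (O = (-5 + 15)**2 = 10**2 = 100)
a(j) = 2*j
c = 36 (c = 6**2 = 36)
W = -114 (W = 2*(-57) = -114)
b = -57/50 (b = -114/100 = -114*1/100 = -57/50 ≈ -1.1400)
b - c**2 = -57/50 - 1*36**2 = -57/50 - 1*1296 = -57/50 - 1296 = -64857/50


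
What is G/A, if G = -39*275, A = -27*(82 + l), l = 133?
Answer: 715/387 ≈ 1.8475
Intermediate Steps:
A = -5805 (A = -27*(82 + 133) = -27*215 = -5805)
G = -10725
G/A = -10725/(-5805) = -10725*(-1/5805) = 715/387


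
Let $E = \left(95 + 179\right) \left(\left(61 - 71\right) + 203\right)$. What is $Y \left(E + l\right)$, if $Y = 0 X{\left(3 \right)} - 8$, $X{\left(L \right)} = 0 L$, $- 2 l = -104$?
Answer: $-423472$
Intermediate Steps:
$l = 52$ ($l = \left(- \frac{1}{2}\right) \left(-104\right) = 52$)
$X{\left(L \right)} = 0$
$Y = -8$ ($Y = 0 \cdot 0 - 8 = 0 - 8 = -8$)
$E = 52882$ ($E = 274 \left(-10 + 203\right) = 274 \cdot 193 = 52882$)
$Y \left(E + l\right) = - 8 \left(52882 + 52\right) = \left(-8\right) 52934 = -423472$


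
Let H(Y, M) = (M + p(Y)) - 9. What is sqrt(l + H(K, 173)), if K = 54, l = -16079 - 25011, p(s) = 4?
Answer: I*sqrt(40922) ≈ 202.29*I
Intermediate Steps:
l = -41090
H(Y, M) = -5 + M (H(Y, M) = (M + 4) - 9 = (4 + M) - 9 = -5 + M)
sqrt(l + H(K, 173)) = sqrt(-41090 + (-5 + 173)) = sqrt(-41090 + 168) = sqrt(-40922) = I*sqrt(40922)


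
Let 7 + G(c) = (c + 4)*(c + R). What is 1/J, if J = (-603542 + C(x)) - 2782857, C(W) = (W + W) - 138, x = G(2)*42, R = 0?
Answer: -1/3386117 ≈ -2.9532e-7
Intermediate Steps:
G(c) = -7 + c*(4 + c) (G(c) = -7 + (c + 4)*(c + 0) = -7 + (4 + c)*c = -7 + c*(4 + c))
x = 210 (x = (-7 + 2² + 4*2)*42 = (-7 + 4 + 8)*42 = 5*42 = 210)
C(W) = -138 + 2*W (C(W) = 2*W - 138 = -138 + 2*W)
J = -3386117 (J = (-603542 + (-138 + 2*210)) - 2782857 = (-603542 + (-138 + 420)) - 2782857 = (-603542 + 282) - 2782857 = -603260 - 2782857 = -3386117)
1/J = 1/(-3386117) = -1/3386117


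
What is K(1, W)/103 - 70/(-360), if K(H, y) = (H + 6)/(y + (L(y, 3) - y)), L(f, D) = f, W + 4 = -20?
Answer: 1421/7416 ≈ 0.19161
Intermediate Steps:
W = -24 (W = -4 - 20 = -24)
K(H, y) = (6 + H)/y (K(H, y) = (H + 6)/(y + (y - y)) = (6 + H)/(y + 0) = (6 + H)/y)
K(1, W)/103 - 70/(-360) = ((6 + 1)/(-24))/103 - 70/(-360) = -1/24*7*(1/103) - 70*(-1/360) = -7/24*1/103 + 7/36 = -7/2472 + 7/36 = 1421/7416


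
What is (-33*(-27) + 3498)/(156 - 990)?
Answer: -1463/278 ≈ -5.2626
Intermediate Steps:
(-33*(-27) + 3498)/(156 - 990) = (891 + 3498)/(-834) = 4389*(-1/834) = -1463/278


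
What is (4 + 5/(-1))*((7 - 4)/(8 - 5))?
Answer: -1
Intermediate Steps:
(4 + 5/(-1))*((7 - 4)/(8 - 5)) = (4 + 5*(-1))*(3/3) = (4 - 5)*(3*(1/3)) = -1*1 = -1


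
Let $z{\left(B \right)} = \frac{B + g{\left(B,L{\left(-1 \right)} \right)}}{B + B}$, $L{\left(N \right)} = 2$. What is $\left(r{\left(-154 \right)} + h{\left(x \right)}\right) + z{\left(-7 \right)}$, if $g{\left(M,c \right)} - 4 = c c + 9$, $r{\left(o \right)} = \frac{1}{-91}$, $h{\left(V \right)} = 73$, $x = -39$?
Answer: $\frac{6577}{91} \approx 72.275$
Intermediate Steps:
$r{\left(o \right)} = - \frac{1}{91}$
$g{\left(M,c \right)} = 13 + c^{2}$ ($g{\left(M,c \right)} = 4 + \left(c c + 9\right) = 4 + \left(c^{2} + 9\right) = 4 + \left(9 + c^{2}\right) = 13 + c^{2}$)
$z{\left(B \right)} = \frac{17 + B}{2 B}$ ($z{\left(B \right)} = \frac{B + \left(13 + 2^{2}\right)}{B + B} = \frac{B + \left(13 + 4\right)}{2 B} = \left(B + 17\right) \frac{1}{2 B} = \left(17 + B\right) \frac{1}{2 B} = \frac{17 + B}{2 B}$)
$\left(r{\left(-154 \right)} + h{\left(x \right)}\right) + z{\left(-7 \right)} = \left(- \frac{1}{91} + 73\right) + \frac{17 - 7}{2 \left(-7\right)} = \frac{6642}{91} + \frac{1}{2} \left(- \frac{1}{7}\right) 10 = \frac{6642}{91} - \frac{5}{7} = \frac{6577}{91}$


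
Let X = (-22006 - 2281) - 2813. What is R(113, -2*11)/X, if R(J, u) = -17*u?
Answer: -187/13550 ≈ -0.013801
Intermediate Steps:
X = -27100 (X = -24287 - 2813 = -27100)
R(113, -2*11)/X = -(-34)*11/(-27100) = -17*(-22)*(-1/27100) = 374*(-1/27100) = -187/13550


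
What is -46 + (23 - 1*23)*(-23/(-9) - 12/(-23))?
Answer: -46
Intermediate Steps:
-46 + (23 - 1*23)*(-23/(-9) - 12/(-23)) = -46 + (23 - 23)*(-23*(-⅑) - 12*(-1/23)) = -46 + 0*(23/9 + 12/23) = -46 + 0*(637/207) = -46 + 0 = -46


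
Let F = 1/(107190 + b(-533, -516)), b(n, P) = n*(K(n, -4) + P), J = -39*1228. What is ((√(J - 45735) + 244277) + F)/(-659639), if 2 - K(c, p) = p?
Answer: -92585868541/250016373780 - 3*I*√10403/659639 ≈ -0.37032 - 0.00046387*I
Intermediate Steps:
K(c, p) = 2 - p
J = -47892
b(n, P) = n*(6 + P) (b(n, P) = n*((2 - 1*(-4)) + P) = n*((2 + 4) + P) = n*(6 + P))
F = 1/379020 (F = 1/(107190 - 533*(6 - 516)) = 1/(107190 - 533*(-510)) = 1/(107190 + 271830) = 1/379020 ≈ 2.6384e-6)
((√(J - 45735) + 244277) + F)/(-659639) = ((√(-47892 - 45735) + 244277) + 1/379020)/(-659639) = ((√(-93627) + 244277) + 1/379020)*(-1/659639) = ((3*I*√10403 + 244277) + 1/379020)*(-1/659639) = ((244277 + 3*I*√10403) + 1/379020)*(-1/659639) = (92585868541/379020 + 3*I*√10403)*(-1/659639) = -92585868541/250016373780 - 3*I*√10403/659639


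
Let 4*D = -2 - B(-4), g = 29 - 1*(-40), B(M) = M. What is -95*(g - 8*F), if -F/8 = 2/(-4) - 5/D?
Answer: 57285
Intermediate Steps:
g = 69 (g = 29 + 40 = 69)
D = ½ (D = (-2 - 1*(-4))/4 = (-2 + 4)/4 = (¼)*2 = ½ ≈ 0.50000)
F = 84 (F = -8*(2/(-4) - 5/½) = -8*(2*(-¼) - 5*2) = -8*(-½ - 10) = -8*(-21/2) = 84)
-95*(g - 8*F) = -95*(69 - 8*84) = -95*(69 - 672) = -95*(-603) = 57285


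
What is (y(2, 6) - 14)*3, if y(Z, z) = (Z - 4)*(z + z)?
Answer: -114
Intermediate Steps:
y(Z, z) = 2*z*(-4 + Z) (y(Z, z) = (-4 + Z)*(2*z) = 2*z*(-4 + Z))
(y(2, 6) - 14)*3 = (2*6*(-4 + 2) - 14)*3 = (2*6*(-2) - 14)*3 = (-24 - 14)*3 = -38*3 = -114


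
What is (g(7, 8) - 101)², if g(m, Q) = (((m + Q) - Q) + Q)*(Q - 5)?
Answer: 3136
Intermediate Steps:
g(m, Q) = (-5 + Q)*(Q + m) (g(m, Q) = (((Q + m) - Q) + Q)*(-5 + Q) = (m + Q)*(-5 + Q) = (Q + m)*(-5 + Q) = (-5 + Q)*(Q + m))
(g(7, 8) - 101)² = ((8² - 5*8 - 5*7 + 8*7) - 101)² = ((64 - 40 - 35 + 56) - 101)² = (45 - 101)² = (-56)² = 3136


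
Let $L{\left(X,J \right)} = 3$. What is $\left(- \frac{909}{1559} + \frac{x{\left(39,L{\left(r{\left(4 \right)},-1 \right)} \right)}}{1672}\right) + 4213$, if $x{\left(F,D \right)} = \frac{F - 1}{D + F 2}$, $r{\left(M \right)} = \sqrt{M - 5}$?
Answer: $\frac{23405352671}{5556276} \approx 4212.4$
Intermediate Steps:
$r{\left(M \right)} = \sqrt{-5 + M}$
$x{\left(F,D \right)} = \frac{-1 + F}{D + 2 F}$
$\left(- \frac{909}{1559} + \frac{x{\left(39,L{\left(r{\left(4 \right)},-1 \right)} \right)}}{1672}\right) + 4213 = \left(- \frac{909}{1559} + \frac{\frac{1}{3 + 2 \cdot 39} \left(-1 + 39\right)}{1672}\right) + 4213 = \left(\left(-909\right) \frac{1}{1559} + \frac{1}{3 + 78} \cdot 38 \cdot \frac{1}{1672}\right) + 4213 = \left(- \frac{909}{1559} + \frac{1}{81} \cdot 38 \cdot \frac{1}{1672}\right) + 4213 = \left(- \frac{909}{1559} + \frac{38}{81} \cdot \frac{1}{1672}\right) + 4213 = \left(- \frac{909}{1559} + \frac{1}{3564}\right) + 4213 = - \frac{3238117}{5556276} + 4213 = \frac{23405352671}{5556276}$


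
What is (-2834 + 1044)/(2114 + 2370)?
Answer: -895/2242 ≈ -0.39920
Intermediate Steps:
(-2834 + 1044)/(2114 + 2370) = -1790/4484 = -1790*1/4484 = -895/2242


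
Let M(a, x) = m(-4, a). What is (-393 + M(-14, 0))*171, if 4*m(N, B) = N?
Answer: -67374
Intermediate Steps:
m(N, B) = N/4
M(a, x) = -1 (M(a, x) = (¼)*(-4) = -1)
(-393 + M(-14, 0))*171 = (-393 - 1)*171 = -394*171 = -67374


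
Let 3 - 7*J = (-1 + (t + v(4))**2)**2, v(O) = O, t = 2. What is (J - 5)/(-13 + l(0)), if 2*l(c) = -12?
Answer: 1257/133 ≈ 9.4511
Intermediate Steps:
l(c) = -6 (l(c) = (1/2)*(-12) = -6)
J = -1222/7 (J = 3/7 - (-1 + (2 + 4)**2)**2/7 = 3/7 - (-1 + 6**2)**2/7 = 3/7 - (-1 + 36)**2/7 = 3/7 - 1/7*35**2 = 3/7 - 1/7*1225 = 3/7 - 175 = -1222/7 ≈ -174.57)
(J - 5)/(-13 + l(0)) = (-1222/7 - 5)/(-13 - 6) = -1257/7/(-19) = -1/19*(-1257/7) = 1257/133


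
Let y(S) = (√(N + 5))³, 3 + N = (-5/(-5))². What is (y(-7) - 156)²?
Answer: 24363 - 936*√3 ≈ 22742.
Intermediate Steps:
N = -2 (N = -3 + (-5/(-5))² = -3 + (-5*(-⅕))² = -3 + 1² = -3 + 1 = -2)
y(S) = 3*√3 (y(S) = (√(-2 + 5))³ = (√3)³ = 3*√3)
(y(-7) - 156)² = (3*√3 - 156)² = (-156 + 3*√3)²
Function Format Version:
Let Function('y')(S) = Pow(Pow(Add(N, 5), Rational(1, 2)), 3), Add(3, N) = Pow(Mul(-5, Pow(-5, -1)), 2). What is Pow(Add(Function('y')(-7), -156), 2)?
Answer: Add(24363, Mul(-936, Pow(3, Rational(1, 2)))) ≈ 22742.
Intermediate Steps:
N = -2 (N = Add(-3, Pow(Mul(-5, Pow(-5, -1)), 2)) = Add(-3, Pow(Mul(-5, Rational(-1, 5)), 2)) = Add(-3, Pow(1, 2)) = Add(-3, 1) = -2)
Function('y')(S) = Mul(3, Pow(3, Rational(1, 2))) (Function('y')(S) = Pow(Pow(Add(-2, 5), Rational(1, 2)), 3) = Pow(Pow(3, Rational(1, 2)), 3) = Mul(3, Pow(3, Rational(1, 2))))
Pow(Add(Function('y')(-7), -156), 2) = Pow(Add(Mul(3, Pow(3, Rational(1, 2))), -156), 2) = Pow(Add(-156, Mul(3, Pow(3, Rational(1, 2)))), 2)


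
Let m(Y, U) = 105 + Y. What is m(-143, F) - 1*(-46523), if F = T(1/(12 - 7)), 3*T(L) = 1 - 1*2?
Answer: 46485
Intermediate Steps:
T(L) = -⅓ (T(L) = (1 - 1*2)/3 = (1 - 2)/3 = (⅓)*(-1) = -⅓)
F = -⅓ ≈ -0.33333
m(-143, F) - 1*(-46523) = (105 - 143) - 1*(-46523) = -38 + 46523 = 46485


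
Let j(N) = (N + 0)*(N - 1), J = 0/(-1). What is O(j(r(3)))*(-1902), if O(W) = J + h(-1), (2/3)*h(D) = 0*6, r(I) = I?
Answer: 0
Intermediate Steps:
J = 0 (J = 0*(-1) = 0)
j(N) = N*(-1 + N)
h(D) = 0 (h(D) = 3*(0*6)/2 = (3/2)*0 = 0)
O(W) = 0 (O(W) = 0 + 0 = 0)
O(j(r(3)))*(-1902) = 0*(-1902) = 0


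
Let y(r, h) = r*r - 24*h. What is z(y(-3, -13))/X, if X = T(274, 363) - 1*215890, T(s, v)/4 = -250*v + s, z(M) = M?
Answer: -107/192598 ≈ -0.00055556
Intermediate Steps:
y(r, h) = r² - 24*h
T(s, v) = -1000*v + 4*s (T(s, v) = 4*(-250*v + s) = 4*(s - 250*v) = -1000*v + 4*s)
X = -577794 (X = (-1000*363 + 4*274) - 1*215890 = (-363000 + 1096) - 215890 = -361904 - 215890 = -577794)
z(y(-3, -13))/X = ((-3)² - 24*(-13))/(-577794) = (9 + 312)*(-1/577794) = 321*(-1/577794) = -107/192598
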